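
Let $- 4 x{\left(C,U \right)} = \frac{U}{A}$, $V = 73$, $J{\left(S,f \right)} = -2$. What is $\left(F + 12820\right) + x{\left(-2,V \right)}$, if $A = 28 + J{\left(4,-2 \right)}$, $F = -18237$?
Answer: $- \frac{563441}{104} \approx -5417.7$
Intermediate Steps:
$A = 26$ ($A = 28 - 2 = 26$)
$x{\left(C,U \right)} = - \frac{U}{104}$ ($x{\left(C,U \right)} = - \frac{U \frac{1}{26}}{4} = - \frac{\frac{1}{26} U}{4} = - \frac{U}{104}$)
$\left(F + 12820\right) + x{\left(-2,V \right)} = \left(-18237 + 12820\right) - \frac{73}{104} = -5417 - \frac{73}{104} = - \frac{563441}{104}$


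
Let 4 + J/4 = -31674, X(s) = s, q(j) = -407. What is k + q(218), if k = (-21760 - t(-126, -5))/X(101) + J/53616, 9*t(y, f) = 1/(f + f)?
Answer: -3172007239/5076765 ≈ -624.81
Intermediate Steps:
t(y, f) = 1/(18*f) (t(y, f) = 1/(9*(f + f)) = 1/(9*((2*f))) = (1/(2*f))/9 = 1/(18*f))
J = -126712 (J = -16 + 4*(-31674) = -16 - 126696 = -126712)
k = -1105763884/5076765 (k = (-21760 - 1/(18*(-5)))/101 - 126712/53616 = (-21760 - (-1)/(18*5))*(1/101) - 126712*1/53616 = (-21760 - 1*(-1/90))*(1/101) - 15839/6702 = (-21760 + 1/90)*(1/101) - 15839/6702 = -1958399/90*1/101 - 15839/6702 = -1958399/9090 - 15839/6702 = -1105763884/5076765 ≈ -217.81)
k + q(218) = -1105763884/5076765 - 407 = -3172007239/5076765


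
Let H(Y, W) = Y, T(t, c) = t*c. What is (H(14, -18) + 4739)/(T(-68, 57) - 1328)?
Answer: -4753/5204 ≈ -0.91334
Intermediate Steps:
T(t, c) = c*t
(H(14, -18) + 4739)/(T(-68, 57) - 1328) = (14 + 4739)/(57*(-68) - 1328) = 4753/(-3876 - 1328) = 4753/(-5204) = 4753*(-1/5204) = -4753/5204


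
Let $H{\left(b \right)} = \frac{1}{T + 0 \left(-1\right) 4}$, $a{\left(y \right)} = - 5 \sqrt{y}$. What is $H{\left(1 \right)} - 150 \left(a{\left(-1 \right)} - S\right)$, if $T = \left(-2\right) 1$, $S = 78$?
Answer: $\frac{23399}{2} + 750 i \approx 11700.0 + 750.0 i$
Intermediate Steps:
$T = -2$
$H{\left(b \right)} = - \frac{1}{2}$ ($H{\left(b \right)} = \frac{1}{-2 + 0 \left(-1\right) 4} = \frac{1}{-2 + 0 \cdot 4} = \frac{1}{-2 + 0} = \frac{1}{-2} = - \frac{1}{2}$)
$H{\left(1 \right)} - 150 \left(a{\left(-1 \right)} - S\right) = - \frac{1}{2} - 150 \left(- 5 \sqrt{-1} - 78\right) = - \frac{1}{2} - 150 \left(- 5 i - 78\right) = - \frac{1}{2} - 150 \left(-78 - 5 i\right) = - \frac{1}{2} + \left(11700 + 750 i\right) = \frac{23399}{2} + 750 i$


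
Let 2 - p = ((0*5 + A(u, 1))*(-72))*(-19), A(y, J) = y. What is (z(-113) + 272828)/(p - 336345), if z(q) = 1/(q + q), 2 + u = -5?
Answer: -61659127/73849342 ≈ -0.83493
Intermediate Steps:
u = -7 (u = -2 - 5 = -7)
z(q) = 1/(2*q)
p = 9578 (p = 2 - (0*5 - 7)*(-72)*(-19) = 2 - (0 - 7)*(-72)*(-19) = 2 - (-7*(-72))*(-19) = 2 - 504*(-19) = 2 - 1*(-9576) = 2 + 9576 = 9578)
(z(-113) + 272828)/(p - 336345) = ((1/2)/(-113) + 272828)/(9578 - 336345) = ((1/2)*(-1/113) + 272828)/(-326767) = (-1/226 + 272828)*(-1/326767) = (61659127/226)*(-1/326767) = -61659127/73849342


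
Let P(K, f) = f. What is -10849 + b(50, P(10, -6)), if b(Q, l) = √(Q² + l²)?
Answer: -10849 + 2*√634 ≈ -10799.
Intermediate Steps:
-10849 + b(50, P(10, -6)) = -10849 + √(50² + (-6)²) = -10849 + √(2500 + 36) = -10849 + √2536 = -10849 + 2*√634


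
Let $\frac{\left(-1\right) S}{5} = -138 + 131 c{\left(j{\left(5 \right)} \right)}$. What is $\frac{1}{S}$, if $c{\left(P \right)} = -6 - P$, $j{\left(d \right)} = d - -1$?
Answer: $\frac{1}{8550} \approx 0.00011696$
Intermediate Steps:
$j{\left(d \right)} = 1 + d$ ($j{\left(d \right)} = d + 1 = 1 + d$)
$S = 8550$ ($S = - 5 \left(-138 + 131 \left(-6 - \left(1 + 5\right)\right)\right) = - 5 \left(-138 + 131 \left(-6 - 6\right)\right) = - 5 \left(-138 + 131 \left(-12\right)\right) = - 5 \left(-138 - 1572\right) = \left(-5\right) \left(-1710\right) = 8550$)
$\frac{1}{S} = \frac{1}{8550}$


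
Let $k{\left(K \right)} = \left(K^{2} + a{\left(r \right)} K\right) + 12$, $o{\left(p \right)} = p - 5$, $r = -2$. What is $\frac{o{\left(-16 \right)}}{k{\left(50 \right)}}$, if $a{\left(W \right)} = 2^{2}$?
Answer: $- \frac{7}{904} \approx -0.0077434$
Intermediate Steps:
$o{\left(p \right)} = -5 + p$ ($o{\left(p \right)} = p - 5 = -5 + p$)
$a{\left(W \right)} = 4$
$k{\left(K \right)} = 12 + K^{2} + 4 K$ ($k{\left(K \right)} = \left(K^{2} + 4 K\right) + 12 = 12 + K^{2} + 4 K$)
$\frac{o{\left(-16 \right)}}{k{\left(50 \right)}} = \frac{-5 - 16}{12 + 50^{2} + 4 \cdot 50} = - \frac{21}{12 + 2500 + 200} = - \frac{21}{2712} = \left(-21\right) \frac{1}{2712} = - \frac{7}{904}$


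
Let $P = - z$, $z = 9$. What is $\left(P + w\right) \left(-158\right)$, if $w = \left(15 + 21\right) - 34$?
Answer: $1106$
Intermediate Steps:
$P = -9$ ($P = \left(-1\right) 9 = -9$)
$w = 2$ ($w = 36 - 34 = 2$)
$\left(P + w\right) \left(-158\right) = \left(-9 + 2\right) \left(-158\right) = \left(-7\right) \left(-158\right) = 1106$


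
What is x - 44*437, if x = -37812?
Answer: -57040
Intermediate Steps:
x - 44*437 = -37812 - 44*437 = -37812 - 1*19228 = -37812 - 19228 = -57040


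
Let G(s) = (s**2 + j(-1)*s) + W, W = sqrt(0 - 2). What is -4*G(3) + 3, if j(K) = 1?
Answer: -45 - 4*I*sqrt(2) ≈ -45.0 - 5.6569*I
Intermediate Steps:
W = I*sqrt(2) (W = sqrt(-2) = I*sqrt(2) ≈ 1.4142*I)
G(s) = s + s**2 + I*sqrt(2) (G(s) = (s**2 + 1*s) + I*sqrt(2) = (s**2 + s) + I*sqrt(2) = (s + s**2) + I*sqrt(2) = s + s**2 + I*sqrt(2))
-4*G(3) + 3 = -4*(3 + 3**2 + I*sqrt(2)) + 3 = -4*(3 + 9 + I*sqrt(2)) + 3 = -4*(12 + I*sqrt(2)) + 3 = (-48 - 4*I*sqrt(2)) + 3 = -45 - 4*I*sqrt(2)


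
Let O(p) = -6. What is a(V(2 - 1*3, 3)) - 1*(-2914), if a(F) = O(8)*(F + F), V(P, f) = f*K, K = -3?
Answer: 3022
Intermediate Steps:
V(P, f) = -3*f (V(P, f) = f*(-3) = -3*f)
a(F) = -12*F (a(F) = -6*(F + F) = -12*F)
a(V(2 - 1*3, 3)) - 1*(-2914) = -(-36)*3 - 1*(-2914) = -12*(-9) + 2914 = 108 + 2914 = 3022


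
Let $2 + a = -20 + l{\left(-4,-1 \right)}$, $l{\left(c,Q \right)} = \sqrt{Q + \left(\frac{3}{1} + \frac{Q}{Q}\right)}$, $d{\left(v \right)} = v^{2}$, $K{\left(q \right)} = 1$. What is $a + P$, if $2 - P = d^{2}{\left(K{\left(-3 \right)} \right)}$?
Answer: $-21 + \sqrt{3} \approx -19.268$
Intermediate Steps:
$l{\left(c,Q \right)} = \sqrt{4 + Q}$ ($l{\left(c,Q \right)} = \sqrt{Q + \left(3 \cdot 1 + 1\right)} = \sqrt{Q + \left(3 + 1\right)} = \sqrt{Q + 4} = \sqrt{4 + Q}$)
$P = 1$ ($P = 2 - \left(1^{2}\right)^{2} = 2 - 1^{2} = 2 - 1 = 1$)
$a = -22 + \sqrt{3}$ ($a = -2 - \left(20 - \sqrt{4 - 1}\right) = -2 - \left(20 - \sqrt{3}\right) = -22 + \sqrt{3} \approx -20.268$)
$a + P = \left(-22 + \sqrt{3}\right) + 1 = -21 + \sqrt{3}$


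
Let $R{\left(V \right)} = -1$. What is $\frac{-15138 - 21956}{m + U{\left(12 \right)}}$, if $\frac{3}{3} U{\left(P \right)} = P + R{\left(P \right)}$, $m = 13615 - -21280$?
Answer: $- \frac{18547}{17453} \approx -1.0627$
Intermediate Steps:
$m = 34895$ ($m = 13615 + 21280 = 34895$)
$U{\left(P \right)} = -1 + P$ ($U{\left(P \right)} = P - 1 = -1 + P$)
$\frac{-15138 - 21956}{m + U{\left(12 \right)}} = \frac{-15138 - 21956}{34895 + \left(-1 + 12\right)} = - \frac{37094}{34895 + 11} = - \frac{37094}{34906} = \left(-37094\right) \frac{1}{34906} = - \frac{18547}{17453}$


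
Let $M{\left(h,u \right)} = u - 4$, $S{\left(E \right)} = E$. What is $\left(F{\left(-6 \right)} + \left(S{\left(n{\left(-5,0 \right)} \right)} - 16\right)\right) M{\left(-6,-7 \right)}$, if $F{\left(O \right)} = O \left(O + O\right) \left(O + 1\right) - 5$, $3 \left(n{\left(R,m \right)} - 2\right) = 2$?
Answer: $\frac{12485}{3} \approx 4161.7$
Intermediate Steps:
$n{\left(R,m \right)} = \frac{8}{3}$ ($n{\left(R,m \right)} = 2 + \frac{1}{3} \cdot 2 = 2 + \frac{2}{3} = \frac{8}{3}$)
$M{\left(h,u \right)} = -4 + u$
$F{\left(O \right)} = -5 + 2 O^{2} \left(1 + O\right)$ ($F{\left(O \right)} = O 2 O \left(1 + O\right) - 5 = 2 O^{2} \left(1 + O\right) - 5 = -5 + 2 O^{2} \left(1 + O\right)$)
$\left(F{\left(-6 \right)} + \left(S{\left(n{\left(-5,0 \right)} \right)} - 16\right)\right) M{\left(-6,-7 \right)} = \left(\left(-5 + 2 \left(-6\right)^{2} + 2 \left(-6\right)^{3}\right) + \left(\frac{8}{3} - 16\right)\right) \left(-4 - 7\right) = \left(\left(-5 + 2 \cdot 36 + 2 \left(-216\right)\right) - \frac{40}{3}\right) \left(-11\right) = \left(\left(-5 + 72 - 432\right) - \frac{40}{3}\right) \left(-11\right) = \left(-365 - \frac{40}{3}\right) \left(-11\right) = \left(- \frac{1135}{3}\right) \left(-11\right) = \frac{12485}{3}$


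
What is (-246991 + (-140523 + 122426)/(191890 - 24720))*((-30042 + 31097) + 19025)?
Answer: -82909323162536/16717 ≈ -4.9596e+9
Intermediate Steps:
(-246991 + (-140523 + 122426)/(191890 - 24720))*((-30042 + 31097) + 19025) = (-246991 - 18097/167170)*(1055 + 19025) = (-246991 - 18097*1/167170)*20080 = (-246991 - 18097/167170)*20080 = -41289503567/167170*20080 = -82909323162536/16717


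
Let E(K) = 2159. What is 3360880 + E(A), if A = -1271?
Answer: 3363039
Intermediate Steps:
3360880 + E(A) = 3360880 + 2159 = 3363039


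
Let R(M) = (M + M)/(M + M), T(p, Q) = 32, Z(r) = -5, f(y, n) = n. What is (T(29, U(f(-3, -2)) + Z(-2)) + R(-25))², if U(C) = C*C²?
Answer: 1089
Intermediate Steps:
U(C) = C³
R(M) = 1 (R(M) = (2*M)/((2*M)) = (2*M)*(1/(2*M)) = 1)
(T(29, U(f(-3, -2)) + Z(-2)) + R(-25))² = (32 + 1)² = 33² = 1089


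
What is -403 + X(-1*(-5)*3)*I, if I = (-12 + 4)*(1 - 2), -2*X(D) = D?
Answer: -463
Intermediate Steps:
X(D) = -D/2
I = 8 (I = -8*(-1) = 8)
-403 + X(-1*(-5)*3)*I = -403 - (-1*(-5))*3/2*8 = -403 - 5*3/2*8 = -403 - ½*15*8 = -403 - 15/2*8 = -403 - 60 = -463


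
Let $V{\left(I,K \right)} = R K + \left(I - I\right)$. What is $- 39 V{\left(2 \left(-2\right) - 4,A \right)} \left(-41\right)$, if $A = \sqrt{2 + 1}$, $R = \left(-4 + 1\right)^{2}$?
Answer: $14391 \sqrt{3} \approx 24926.0$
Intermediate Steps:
$R = 9$ ($R = \left(-3\right)^{2} = 9$)
$A = \sqrt{3} \approx 1.732$
$V{\left(I,K \right)} = 9 K$ ($V{\left(I,K \right)} = 9 K + \left(I - I\right) = 9 K + 0 = 9 K$)
$- 39 V{\left(2 \left(-2\right) - 4,A \right)} \left(-41\right) = - 39 \cdot 9 \sqrt{3} \left(-41\right) = - 351 \sqrt{3} \left(-41\right) = 14391 \sqrt{3}$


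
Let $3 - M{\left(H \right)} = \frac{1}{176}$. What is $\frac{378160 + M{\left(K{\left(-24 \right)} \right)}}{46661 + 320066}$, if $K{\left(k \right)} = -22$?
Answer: $\frac{66556687}{64543952} \approx 1.0312$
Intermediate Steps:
$M{\left(H \right)} = \frac{527}{176}$ ($M{\left(H \right)} = 3 - \frac{1}{176} = \frac{527}{176}$)
$\frac{378160 + M{\left(K{\left(-24 \right)} \right)}}{46661 + 320066} = \frac{378160 + \frac{527}{176}}{46661 + 320066} = \frac{66556687}{176 \cdot 366727} = \frac{66556687}{176} \cdot \frac{1}{366727} = \frac{66556687}{64543952}$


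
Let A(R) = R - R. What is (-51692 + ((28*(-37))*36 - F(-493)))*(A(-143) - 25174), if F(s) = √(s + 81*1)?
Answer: 2240183912 + 50348*I*√103 ≈ 2.2402e+9 + 5.1098e+5*I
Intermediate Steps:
F(s) = √(81 + s) (F(s) = √(s + 81) = √(81 + s))
A(R) = 0
(-51692 + ((28*(-37))*36 - F(-493)))*(A(-143) - 25174) = (-51692 + ((28*(-37))*36 - √(81 - 493)))*(0 - 25174) = (-51692 + (-1036*36 - √(-412)))*(-25174) = (-51692 + (-37296 - 2*I*√103))*(-25174) = (-88988 - 2*I*√103)*(-25174) = 2240183912 + 50348*I*√103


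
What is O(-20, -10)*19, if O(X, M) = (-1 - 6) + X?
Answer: -513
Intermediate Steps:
O(X, M) = -7 + X
O(-20, -10)*19 = (-7 - 20)*19 = -27*19 = -513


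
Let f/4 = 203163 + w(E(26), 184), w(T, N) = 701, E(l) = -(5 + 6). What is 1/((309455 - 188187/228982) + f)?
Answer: 228982/257584182415 ≈ 8.8896e-7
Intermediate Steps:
E(l) = -11 (E(l) = -1*11 = -11)
f = 815456 (f = 4*(203163 + 701) = 4*203864 = 815456)
1/((309455 - 188187/228982) + f) = 1/((309455 - 188187/228982) + 815456) = 1/(70859436623/228982 + 815456) = 1/(257584182415/228982) = 228982/257584182415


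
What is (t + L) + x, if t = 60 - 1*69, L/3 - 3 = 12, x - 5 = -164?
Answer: -123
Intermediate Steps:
x = -159 (x = 5 - 164 = -159)
L = 45 (L = 9 + 3*12 = 9 + 36 = 45)
t = -9 (t = 60 - 69 = -9)
(t + L) + x = (-9 + 45) - 159 = 36 - 159 = -123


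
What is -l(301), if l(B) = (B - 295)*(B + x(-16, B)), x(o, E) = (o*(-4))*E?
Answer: -117390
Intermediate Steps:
x(o, E) = -4*E*o (x(o, E) = (-4*o)*E = -4*E*o)
l(B) = 65*B*(-295 + B) (l(B) = (B - 295)*(B - 4*B*(-16)) = (-295 + B)*(B + 64*B) = (-295 + B)*(65*B) = 65*B*(-295 + B))
-l(301) = -65*301*(-295 + 301) = -65*301*6 = -1*117390 = -117390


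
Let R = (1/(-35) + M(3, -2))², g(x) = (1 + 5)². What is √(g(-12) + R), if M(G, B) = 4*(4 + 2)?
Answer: √748021/35 ≈ 24.711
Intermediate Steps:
M(G, B) = 24 (M(G, B) = 4*6 = 24)
g(x) = 36 (g(x) = 6² = 36)
R = 703921/1225 (R = (1/(-35) + 24)² = (-1/35 + 24)² = (839/35)² = 703921/1225 ≈ 574.63)
√(g(-12) + R) = √(36 + 703921/1225) = √(748021/1225) = √748021/35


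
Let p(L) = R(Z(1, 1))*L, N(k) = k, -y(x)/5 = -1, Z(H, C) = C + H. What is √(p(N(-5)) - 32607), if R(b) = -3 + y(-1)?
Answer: 13*I*√193 ≈ 180.6*I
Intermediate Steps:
y(x) = 5 (y(x) = -5*(-1) = 5)
R(b) = 2 (R(b) = -3 + 5 = 2)
p(L) = 2*L
√(p(N(-5)) - 32607) = √(2*(-5) - 32607) = √(-10 - 32607) = √(-32617) = 13*I*√193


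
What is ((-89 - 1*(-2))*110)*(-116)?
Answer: 1110120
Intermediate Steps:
((-89 - 1*(-2))*110)*(-116) = ((-89 + 2)*110)*(-116) = -87*110*(-116) = -9570*(-116) = 1110120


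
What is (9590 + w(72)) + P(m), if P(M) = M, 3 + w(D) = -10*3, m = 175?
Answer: 9732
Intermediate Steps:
w(D) = -33 (w(D) = -3 - 10*3 = -3 - 30 = -33)
(9590 + w(72)) + P(m) = (9590 - 33) + 175 = 9557 + 175 = 9732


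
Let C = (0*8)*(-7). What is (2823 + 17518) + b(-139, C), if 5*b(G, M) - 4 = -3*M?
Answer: 101709/5 ≈ 20342.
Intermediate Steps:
C = 0 (C = 0*(-7) = 0)
b(G, M) = 4/5 - 3*M/5 (b(G, M) = 4/5 + (-3*M)/5 = 4/5 - 3*M/5)
(2823 + 17518) + b(-139, C) = (2823 + 17518) + (4/5 - 3/5*0) = 20341 + (4/5 + 0) = 20341 + 4/5 = 101709/5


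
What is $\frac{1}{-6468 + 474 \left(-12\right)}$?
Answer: $- \frac{1}{12156} \approx -8.2264 \cdot 10^{-5}$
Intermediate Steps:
$\frac{1}{-6468 + 474 \left(-12\right)} = \frac{1}{-6468 - 5688} = \frac{1}{-12156} = - \frac{1}{12156}$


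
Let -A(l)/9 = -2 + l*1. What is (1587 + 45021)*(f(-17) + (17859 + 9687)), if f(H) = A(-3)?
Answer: 1285961328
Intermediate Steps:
A(l) = 18 - 9*l (A(l) = -9*(-2 + l*1) = -9*(-2 + l) = 18 - 9*l)
f(H) = 45 (f(H) = 18 - 9*(-3) = 18 + 27 = 45)
(1587 + 45021)*(f(-17) + (17859 + 9687)) = (1587 + 45021)*(45 + (17859 + 9687)) = 46608*(45 + 27546) = 46608*27591 = 1285961328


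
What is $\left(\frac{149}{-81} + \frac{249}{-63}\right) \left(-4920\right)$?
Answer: $\frac{5385760}{189} \approx 28496.0$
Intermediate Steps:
$\left(\frac{149}{-81} + \frac{249}{-63}\right) \left(-4920\right) = \left(149 \left(- \frac{1}{81}\right) + 249 \left(- \frac{1}{63}\right)\right) \left(-4920\right) = \left(- \frac{149}{81} - \frac{83}{21}\right) \left(-4920\right) = \left(- \frac{3284}{567}\right) \left(-4920\right) = \frac{5385760}{189}$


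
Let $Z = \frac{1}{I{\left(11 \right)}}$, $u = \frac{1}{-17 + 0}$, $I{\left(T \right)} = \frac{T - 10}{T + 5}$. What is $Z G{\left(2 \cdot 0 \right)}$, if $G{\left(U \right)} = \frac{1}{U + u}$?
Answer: $-272$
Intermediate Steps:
$I{\left(T \right)} = \frac{-10 + T}{5 + T}$
$u = - \frac{1}{17}$ ($u = \frac{1}{-17} = - \frac{1}{17} \approx -0.058824$)
$Z = 16$ ($Z = \frac{1}{\frac{1}{5 + 11} \left(-10 + 11\right)} = \frac{1}{\frac{1}{16} \cdot 1} = \frac{1}{\frac{1}{16}} = 16$)
$G{\left(U \right)} = \frac{1}{- \frac{1}{17} + U}$ ($G{\left(U \right)} = \frac{1}{U - \frac{1}{17}} = \frac{1}{- \frac{1}{17} + U}$)
$Z G{\left(2 \cdot 0 \right)} = 16 \frac{17}{-1 + 17 \cdot 2 \cdot 0} = 16 \frac{17}{-1 + 17 \cdot 0} = 16 \frac{17}{-1 + 0} = 16 \frac{17}{-1} = 16 \cdot 17 \left(-1\right) = 16 \left(-17\right) = -272$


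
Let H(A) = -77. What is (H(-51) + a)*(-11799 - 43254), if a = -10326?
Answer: 572716359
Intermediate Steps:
(H(-51) + a)*(-11799 - 43254) = (-77 - 10326)*(-11799 - 43254) = -10403*(-55053) = 572716359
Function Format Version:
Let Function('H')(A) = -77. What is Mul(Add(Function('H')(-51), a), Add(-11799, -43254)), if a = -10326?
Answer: 572716359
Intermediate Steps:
Mul(Add(Function('H')(-51), a), Add(-11799, -43254)) = Mul(Add(-77, -10326), Add(-11799, -43254)) = Mul(-10403, -55053) = 572716359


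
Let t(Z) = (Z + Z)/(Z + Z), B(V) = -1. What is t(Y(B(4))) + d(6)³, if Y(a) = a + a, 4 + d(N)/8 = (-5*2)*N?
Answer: -134217727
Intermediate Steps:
d(N) = -32 - 80*N (d(N) = -32 + 8*((-5*2)*N) = -32 + 8*(-10*N) = -32 - 80*N)
Y(a) = 2*a
t(Z) = 1 (t(Z) = (2*Z)/((2*Z)) = (2*Z)*(1/(2*Z)) = 1)
t(Y(B(4))) + d(6)³ = 1 + (-32 - 80*6)³ = 1 + (-32 - 480)³ = 1 + (-512)³ = 1 - 134217728 = -134217727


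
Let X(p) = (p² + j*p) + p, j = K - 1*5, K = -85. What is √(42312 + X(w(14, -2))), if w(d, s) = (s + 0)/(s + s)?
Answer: √169071/2 ≈ 205.59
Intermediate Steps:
w(d, s) = ½ (w(d, s) = s/((2*s)) = s*(1/(2*s)) = ½)
j = -90 (j = -85 - 1*5 = -85 - 5 = -90)
X(p) = p² - 89*p (X(p) = (p² - 90*p) + p = p² - 89*p)
√(42312 + X(w(14, -2))) = √(42312 + (-89 + ½)/2) = √(42312 + (½)*(-177/2)) = √(42312 - 177/4) = √(169071/4) = √169071/2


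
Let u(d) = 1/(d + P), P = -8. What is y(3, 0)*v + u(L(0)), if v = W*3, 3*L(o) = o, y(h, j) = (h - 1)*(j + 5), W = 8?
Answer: 1919/8 ≈ 239.88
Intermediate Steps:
y(h, j) = (-1 + h)*(5 + j)
L(o) = o/3
v = 24 (v = 8*3 = 24)
u(d) = 1/(-8 + d) (u(d) = 1/(d - 8) = 1/(-8 + d))
y(3, 0)*v + u(L(0)) = (-5 - 1*0 + 5*3 + 3*0)*24 + 1/(-8 + (⅓)*0) = (-5 + 0 + 15 + 0)*24 + 1/(-8 + 0) = 10*24 + 1/(-8) = 240 - ⅛ = 1919/8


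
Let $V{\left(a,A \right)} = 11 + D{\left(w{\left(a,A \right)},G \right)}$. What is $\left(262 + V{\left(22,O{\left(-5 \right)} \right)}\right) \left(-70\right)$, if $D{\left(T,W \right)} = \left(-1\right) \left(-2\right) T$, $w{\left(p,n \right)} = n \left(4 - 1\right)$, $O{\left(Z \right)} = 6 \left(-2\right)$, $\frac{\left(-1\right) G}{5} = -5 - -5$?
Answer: $-14070$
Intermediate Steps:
$G = 0$ ($G = - 5 \left(-5 - -5\right) = - 5 \left(-5 + 5\right) = \left(-5\right) 0 = 0$)
$O{\left(Z \right)} = -12$
$w{\left(p,n \right)} = 3 n$ ($w{\left(p,n \right)} = n 3 = 3 n$)
$D{\left(T,W \right)} = 2 T$
$V{\left(a,A \right)} = 11 + 6 A$ ($V{\left(a,A \right)} = 11 + 2 \cdot 3 A = 11 + 6 A$)
$\left(262 + V{\left(22,O{\left(-5 \right)} \right)}\right) \left(-70\right) = \left(262 + \left(11 + 6 \left(-12\right)\right)\right) \left(-70\right) = \left(262 + \left(11 - 72\right)\right) \left(-70\right) = \left(262 - 61\right) \left(-70\right) = 201 \left(-70\right) = -14070$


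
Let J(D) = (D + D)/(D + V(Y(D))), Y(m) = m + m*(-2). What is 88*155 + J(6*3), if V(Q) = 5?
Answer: 313756/23 ≈ 13642.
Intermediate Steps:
Y(m) = -m (Y(m) = m - 2*m = -m)
J(D) = 2*D/(5 + D) (J(D) = (D + D)/(D + 5) = (2*D)/(5 + D) = 2*D/(5 + D))
88*155 + J(6*3) = 88*155 + 2*(6*3)/(5 + 6*3) = 13640 + 2*18/(5 + 18) = 13640 + 2*18/23 = 13640 + 2*18*(1/23) = 13640 + 36/23 = 313756/23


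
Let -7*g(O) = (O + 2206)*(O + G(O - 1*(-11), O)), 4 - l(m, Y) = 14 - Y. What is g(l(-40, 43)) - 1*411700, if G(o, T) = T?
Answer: -3029674/7 ≈ -4.3281e+5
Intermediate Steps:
l(m, Y) = -10 + Y (l(m, Y) = 4 - (14 - Y) = 4 + (-14 + Y) = -10 + Y)
g(O) = -2*O*(2206 + O)/7 (g(O) = -(O + 2206)*(O + O)/7 = -(2206 + O)*2*O/7 = -2*O*(2206 + O)/7)
g(l(-40, 43)) - 1*411700 = 2*(-10 + 43)*(-2206 - (-10 + 43))/7 - 1*411700 = (2/7)*33*(-2206 - 1*33) - 411700 = (2/7)*33*(-2206 - 33) - 411700 = (2/7)*33*(-2239) - 411700 = -147774/7 - 411700 = -3029674/7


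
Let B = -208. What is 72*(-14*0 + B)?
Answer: -14976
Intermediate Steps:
72*(-14*0 + B) = 72*(-14*0 - 208) = 72*(0 - 208) = 72*(-208) = -14976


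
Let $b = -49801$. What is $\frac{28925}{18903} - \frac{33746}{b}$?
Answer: $\frac{2078394563}{941388303} \approx 2.2078$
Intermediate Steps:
$\frac{28925}{18903} - \frac{33746}{b} = \frac{28925}{18903} - \frac{33746}{-49801} = 28925 \cdot \frac{1}{18903} - - \frac{33746}{49801} = \frac{28925}{18903} + \frac{33746}{49801} = \frac{2078394563}{941388303}$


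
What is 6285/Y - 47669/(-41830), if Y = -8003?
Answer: 118593457/334765490 ≈ 0.35426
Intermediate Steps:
6285/Y - 47669/(-41830) = 6285/(-8003) - 47669/(-41830) = 6285*(-1/8003) - 47669*(-1/41830) = -6285/8003 + 47669/41830 = 118593457/334765490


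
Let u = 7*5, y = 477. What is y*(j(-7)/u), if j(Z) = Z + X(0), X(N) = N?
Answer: -477/5 ≈ -95.400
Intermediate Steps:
j(Z) = Z (j(Z) = Z + 0 = Z)
u = 35
y*(j(-7)/u) = 477*(-7/35) = 477*(-7*1/35) = 477*(-⅕) = -477/5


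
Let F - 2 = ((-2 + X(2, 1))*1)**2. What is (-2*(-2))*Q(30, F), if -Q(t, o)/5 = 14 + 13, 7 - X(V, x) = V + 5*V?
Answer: -540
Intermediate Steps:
X(V, x) = 7 - 6*V (X(V, x) = 7 - (V + 5*V) = 7 - 6*V)
F = 51 (F = 2 + ((-2 + (7 - 6*2))*1)**2 = 2 + ((-2 + (7 - 12))*1)**2 = 2 + ((-2 - 5)*1)**2 = 2 + (-7*1)**2 = 2 + (-7)**2 = 2 + 49 = 51)
Q(t, o) = -135 (Q(t, o) = -5*(14 + 13) = -5*27 = -135)
(-2*(-2))*Q(30, F) = -2*(-2)*(-135) = 4*(-135) = -540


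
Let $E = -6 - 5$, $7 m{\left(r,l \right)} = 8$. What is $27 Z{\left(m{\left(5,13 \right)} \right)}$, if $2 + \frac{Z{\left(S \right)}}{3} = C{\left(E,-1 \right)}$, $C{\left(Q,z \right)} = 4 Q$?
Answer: $-3726$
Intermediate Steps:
$m{\left(r,l \right)} = \frac{8}{7}$ ($m{\left(r,l \right)} = \frac{1}{7} \cdot 8 = \frac{8}{7}$)
$E = -11$ ($E = -6 - 5 = -11$)
$Z{\left(S \right)} = -138$ ($Z{\left(S \right)} = -6 + 3 \cdot 4 \left(-11\right) = -6 + 3 \left(-44\right) = -6 - 132 = -138$)
$27 Z{\left(m{\left(5,13 \right)} \right)} = 27 \left(-138\right) = -3726$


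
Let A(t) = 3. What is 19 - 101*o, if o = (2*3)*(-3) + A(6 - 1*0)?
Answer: 1534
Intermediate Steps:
o = -15 (o = (2*3)*(-3) + 3 = 6*(-3) + 3 = -18 + 3 = -15)
19 - 101*o = 19 - 101*(-15) = 19 + 1515 = 1534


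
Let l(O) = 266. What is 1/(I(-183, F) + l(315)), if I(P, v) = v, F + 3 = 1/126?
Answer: 126/33139 ≈ 0.0038022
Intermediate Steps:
F = -377/126 (F = -3 + 1/126 = -377/126 ≈ -2.9921)
1/(I(-183, F) + l(315)) = 1/(-377/126 + 266) = 1/(33139/126) = 126/33139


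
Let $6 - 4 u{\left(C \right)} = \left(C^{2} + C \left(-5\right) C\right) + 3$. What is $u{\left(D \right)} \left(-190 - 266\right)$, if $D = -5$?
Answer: $-11742$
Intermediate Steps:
$u{\left(C \right)} = \frac{3}{4} + C^{2}$ ($u{\left(C \right)} = \frac{3}{2} - \frac{\left(C^{2} + C \left(-5\right) C\right) + 3}{4} = \frac{3}{2} - \frac{\left(C^{2} + - 5 C C\right) + 3}{4} = \frac{3}{2} - \frac{\left(C^{2} - 5 C^{2}\right) + 3}{4} = \frac{3}{2} - \frac{- 4 C^{2} + 3}{4} = \frac{3}{2} - \frac{3 - 4 C^{2}}{4} = \frac{3}{2} + \left(- \frac{3}{4} + C^{2}\right) = \frac{3}{4} + C^{2}$)
$u{\left(D \right)} \left(-190 - 266\right) = \left(\frac{3}{4} + \left(-5\right)^{2}\right) \left(-190 - 266\right) = \left(\frac{3}{4} + 25\right) \left(-456\right) = \frac{103}{4} \left(-456\right) = -11742$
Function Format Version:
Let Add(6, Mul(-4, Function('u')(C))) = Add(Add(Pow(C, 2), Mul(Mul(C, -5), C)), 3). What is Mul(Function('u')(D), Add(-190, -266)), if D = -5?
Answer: -11742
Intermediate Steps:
Function('u')(C) = Add(Rational(3, 4), Pow(C, 2)) (Function('u')(C) = Add(Rational(3, 2), Mul(Rational(-1, 4), Add(Add(Pow(C, 2), Mul(Mul(C, -5), C)), 3))) = Add(Rational(3, 2), Mul(Rational(-1, 4), Add(Add(Pow(C, 2), Mul(Mul(-5, C), C)), 3))) = Add(Rational(3, 2), Mul(Rational(-1, 4), Add(Add(Pow(C, 2), Mul(-5, Pow(C, 2))), 3))) = Add(Rational(3, 2), Mul(Rational(-1, 4), Add(Mul(-4, Pow(C, 2)), 3))) = Add(Rational(3, 2), Mul(Rational(-1, 4), Add(3, Mul(-4, Pow(C, 2))))) = Add(Rational(3, 2), Add(Rational(-3, 4), Pow(C, 2))) = Add(Rational(3, 4), Pow(C, 2)))
Mul(Function('u')(D), Add(-190, -266)) = Mul(Add(Rational(3, 4), Pow(-5, 2)), Add(-190, -266)) = Mul(Add(Rational(3, 4), 25), -456) = Mul(Rational(103, 4), -456) = -11742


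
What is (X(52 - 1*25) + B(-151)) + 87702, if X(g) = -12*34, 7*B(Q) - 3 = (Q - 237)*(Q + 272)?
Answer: 564113/7 ≈ 80588.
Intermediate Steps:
B(Q) = 3/7 + (-237 + Q)*(272 + Q)/7 (B(Q) = 3/7 + ((Q - 237)*(Q + 272))/7 = 3/7 + ((-237 + Q)*(272 + Q))/7 = 3/7 + (-237 + Q)*(272 + Q)/7)
X(g) = -408
(X(52 - 1*25) + B(-151)) + 87702 = (-408 + (-64461/7 + 5*(-151) + (⅐)*(-151)²)) + 87702 = (-408 + (-64461/7 - 755 + (⅐)*22801)) + 87702 = (-408 + (-64461/7 - 755 + 22801/7)) + 87702 = (-408 - 46945/7) + 87702 = -49801/7 + 87702 = 564113/7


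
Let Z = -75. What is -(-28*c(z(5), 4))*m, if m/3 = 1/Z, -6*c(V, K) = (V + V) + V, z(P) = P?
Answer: 14/5 ≈ 2.8000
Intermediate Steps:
c(V, K) = -V/2 (c(V, K) = -((V + V) + V)/6 = -(2*V + V)/6 = -V/2)
m = -1/25 (m = 3/(-75) = 3*(-1/75) = -1/25 ≈ -0.040000)
-(-28*c(z(5), 4))*m = -(-(-14)*5)*(-1)/25 = -(-28*(-5/2))*(-1)/25 = -70*(-1)/25 = -1*(-14/5) = 14/5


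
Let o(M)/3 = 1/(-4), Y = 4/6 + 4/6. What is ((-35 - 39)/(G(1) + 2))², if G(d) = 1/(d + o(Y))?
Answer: 1369/9 ≈ 152.11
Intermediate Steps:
Y = 4/3 (Y = 4*(⅙) + 4*(⅙) = ⅔ + ⅔ = 4/3 ≈ 1.3333)
o(M) = -¾ (o(M) = 3/(-4) = 3*(-¼) = -¾)
G(d) = 1/(-¾ + d) (G(d) = 1/(d - ¾) = 1/(-¾ + d))
((-35 - 39)/(G(1) + 2))² = ((-35 - 39)/(4/(-3 + 4*1) + 2))² = (-74/(4/(-3 + 4) + 2))² = (-74/(4/1 + 2))² = (-74/(4*1 + 2))² = (-74/(4 + 2))² = (-74/6)² = (-74*⅙)² = (-37/3)² = 1369/9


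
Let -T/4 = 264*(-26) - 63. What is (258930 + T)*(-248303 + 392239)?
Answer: 41257527168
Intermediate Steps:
T = 27708 (T = -4*(264*(-26) - 63) = -4*(-6864 - 63) = -4*(-6927) = 27708)
(258930 + T)*(-248303 + 392239) = (258930 + 27708)*(-248303 + 392239) = 286638*143936 = 41257527168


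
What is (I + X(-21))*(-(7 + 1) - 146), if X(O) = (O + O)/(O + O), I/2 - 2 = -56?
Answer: 16478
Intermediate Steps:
I = -108 (I = 4 + 2*(-56) = 4 - 112 = -108)
X(O) = 1 (X(O) = (2*O)/((2*O)) = (2*O)*(1/(2*O)) = 1)
(I + X(-21))*(-(7 + 1) - 146) = (-108 + 1)*(-(7 + 1) - 146) = -107*(-1*8 - 146) = -107*(-8 - 146) = -107*(-154) = 16478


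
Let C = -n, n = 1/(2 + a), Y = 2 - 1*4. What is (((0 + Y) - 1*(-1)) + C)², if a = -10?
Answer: 49/64 ≈ 0.76563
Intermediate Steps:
Y = -2 (Y = 2 - 4 = -2)
n = -⅛ (n = 1/(2 - 10) = 1/(-8) = -⅛ ≈ -0.12500)
C = ⅛ (C = -1*(-⅛) = ⅛ ≈ 0.12500)
(((0 + Y) - 1*(-1)) + C)² = (((0 - 2) - 1*(-1)) + ⅛)² = ((-2 + 1) + ⅛)² = (-1 + ⅛)² = (-7/8)² = 49/64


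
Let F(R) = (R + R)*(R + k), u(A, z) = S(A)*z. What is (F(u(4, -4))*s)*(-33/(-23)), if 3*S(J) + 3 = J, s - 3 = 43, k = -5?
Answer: 3344/3 ≈ 1114.7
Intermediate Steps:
s = 46 (s = 3 + 43 = 46)
S(J) = -1 + J/3
u(A, z) = z*(-1 + A/3) (u(A, z) = (-1 + A/3)*z = z*(-1 + A/3))
F(R) = 2*R*(-5 + R) (F(R) = (R + R)*(R - 5) = (2*R)*(-5 + R) = 2*R*(-5 + R))
(F(u(4, -4))*s)*(-33/(-23)) = ((2*((⅓)*(-4)*(-3 + 4))*(-5 + (⅓)*(-4)*(-3 + 4)))*46)*(-33/(-23)) = ((2*((⅓)*(-4)*1)*(-5 + (⅓)*(-4)*1))*46)*(-33*(-1/23)) = ((2*(-4/3)*(-5 - 4/3))*46)*(33/23) = ((2*(-4/3)*(-19/3))*46)*(33/23) = ((152/9)*46)*(33/23) = (6992/9)*(33/23) = 3344/3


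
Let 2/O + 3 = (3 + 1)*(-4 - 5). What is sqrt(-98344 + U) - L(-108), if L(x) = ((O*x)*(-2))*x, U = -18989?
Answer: -15552/13 + 3*I*sqrt(13037) ≈ -1196.3 + 342.54*I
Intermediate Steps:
O = -2/39 (O = 2/(-3 + (3 + 1)*(-4 - 5)) = 2/(-3 + 4*(-9)) = 2/(-3 - 36) = 2/(-39) = 2*(-1/39) = -2/39 ≈ -0.051282)
L(x) = 4*x**2/39 (L(x) = (-2*x/39*(-2))*x = (4*x/39)*x = 4*x**2/39)
sqrt(-98344 + U) - L(-108) = sqrt(-98344 - 18989) - 4*(-108)**2/39 = sqrt(-117333) - 4*11664/39 = 3*I*sqrt(13037) - 1*15552/13 = 3*I*sqrt(13037) - 15552/13 = -15552/13 + 3*I*sqrt(13037)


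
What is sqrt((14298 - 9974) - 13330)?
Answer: I*sqrt(9006) ≈ 94.9*I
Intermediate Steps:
sqrt((14298 - 9974) - 13330) = sqrt(4324 - 13330) = sqrt(-9006) = I*sqrt(9006)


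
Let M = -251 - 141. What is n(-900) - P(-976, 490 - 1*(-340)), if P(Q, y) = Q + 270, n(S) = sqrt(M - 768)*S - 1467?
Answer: -761 - 1800*I*sqrt(290) ≈ -761.0 - 30653.0*I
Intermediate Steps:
M = -392
n(S) = -1467 + 2*I*S*sqrt(290) (n(S) = sqrt(-392 - 768)*S - 1467 = sqrt(-1160)*S - 1467 = (2*I*sqrt(290))*S - 1467 = 2*I*S*sqrt(290) - 1467 = -1467 + 2*I*S*sqrt(290))
P(Q, y) = 270 + Q
n(-900) - P(-976, 490 - 1*(-340)) = (-1467 + 2*I*(-900)*sqrt(290)) - (270 - 976) = (-1467 - 1800*I*sqrt(290)) - 1*(-706) = (-1467 - 1800*I*sqrt(290)) + 706 = -761 - 1800*I*sqrt(290)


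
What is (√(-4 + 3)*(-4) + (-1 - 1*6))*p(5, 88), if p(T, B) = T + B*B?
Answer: -54243 - 30996*I ≈ -54243.0 - 30996.0*I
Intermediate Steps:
p(T, B) = T + B²
(√(-4 + 3)*(-4) + (-1 - 1*6))*p(5, 88) = (√(-4 + 3)*(-4) + (-1 - 1*6))*(5 + 88²) = (√(-1)*(-4) + (-1 - 6))*(5 + 7744) = (I*(-4) - 7)*7749 = (-4*I - 7)*7749 = (-7 - 4*I)*7749 = -54243 - 30996*I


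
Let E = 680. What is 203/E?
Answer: 203/680 ≈ 0.29853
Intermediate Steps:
203/E = 203/680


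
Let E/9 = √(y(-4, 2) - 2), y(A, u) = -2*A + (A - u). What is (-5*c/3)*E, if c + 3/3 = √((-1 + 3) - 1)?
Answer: 0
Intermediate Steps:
c = 0 (c = -1 + √((-1 + 3) - 1) = -1 + √(2 - 1) = -1 + √1 = -1 + 1 = 0)
y(A, u) = -A - u
E = 0 (E = 9*√((-1*(-4) - 1*2) - 2) = 9*√((4 - 2) - 2) = 9*√(2 - 2) = 9*√0 = 9*0 = 0)
(-5*c/3)*E = -0/3*0 = -5*0*0 = 0*0 = 0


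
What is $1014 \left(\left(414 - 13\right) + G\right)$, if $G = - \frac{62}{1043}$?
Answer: $\frac{424035534}{1043} \approx 4.0655 \cdot 10^{5}$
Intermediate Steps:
$G = - \frac{62}{1043}$ ($G = \left(-62\right) \frac{1}{1043} = - \frac{62}{1043} \approx -0.059444$)
$1014 \left(\left(414 - 13\right) + G\right) = 1014 \left(\left(414 - 13\right) - \frac{62}{1043}\right) = 1014 \left(401 - \frac{62}{1043}\right) = 1014 \cdot \frac{418181}{1043} = \frac{424035534}{1043}$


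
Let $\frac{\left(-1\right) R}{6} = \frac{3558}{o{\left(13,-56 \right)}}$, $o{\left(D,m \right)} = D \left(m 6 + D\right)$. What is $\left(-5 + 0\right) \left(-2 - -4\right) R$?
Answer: $- \frac{213480}{4199} \approx -50.841$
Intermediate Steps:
$o{\left(D,m \right)} = D \left(D + 6 m\right)$ ($o{\left(D,m \right)} = D \left(6 m + D\right) = D \left(D + 6 m\right)$)
$R = \frac{21348}{4199}$ ($R = - 6 \frac{3558}{13 \left(13 + 6 \left(-56\right)\right)} = - 6 \frac{3558}{13 \left(13 - 336\right)} = - 6 \frac{3558}{13 \left(-323\right)} = - 6 \frac{3558}{-4199} = - 6 \cdot 3558 \left(- \frac{1}{4199}\right) = \left(-6\right) \left(- \frac{3558}{4199}\right) = \frac{21348}{4199} \approx 5.0841$)
$\left(-5 + 0\right) \left(-2 - -4\right) R = \left(-5 + 0\right) \left(-2 - -4\right) \frac{21348}{4199} = - 5 \left(-2 + 4\right) \frac{21348}{4199} = \left(-5\right) 2 \cdot \frac{21348}{4199} = \left(-10\right) \frac{21348}{4199} = - \frac{213480}{4199}$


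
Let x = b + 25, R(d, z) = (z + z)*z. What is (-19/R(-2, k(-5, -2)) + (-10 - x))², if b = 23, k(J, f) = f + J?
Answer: 32524209/9604 ≈ 3386.5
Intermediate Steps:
k(J, f) = J + f
R(d, z) = 2*z² (R(d, z) = (2*z)*z = 2*z²)
x = 48 (x = 23 + 25 = 48)
(-19/R(-2, k(-5, -2)) + (-10 - x))² = (-19*1/(2*(-5 - 2)²) + (-10 - 1*48))² = (-19/(2*(-7)²) + (-10 - 48))² = (-19/(2*49) - 58)² = (-19/98 - 58)² = (-5703/98)² = 32524209/9604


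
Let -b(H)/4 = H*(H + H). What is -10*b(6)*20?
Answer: 57600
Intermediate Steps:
b(H) = -8*H**2 (b(H) = -4*H*(H + H) = -4*H*2*H = -8*H**2)
-10*b(6)*20 = -(-80)*6**2*20 = -(-80)*36*20 = -10*(-288)*20 = 2880*20 = 57600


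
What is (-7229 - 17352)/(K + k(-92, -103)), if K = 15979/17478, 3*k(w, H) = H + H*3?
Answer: 429626718/2384333 ≈ 180.19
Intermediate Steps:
k(w, H) = 4*H/3 (k(w, H) = (H + H*3)/3 = (H + 3*H)/3 = (4*H)/3 = 4*H/3)
K = 15979/17478 (K = 15979*(1/17478) = 15979/17478 ≈ 0.91424)
(-7229 - 17352)/(K + k(-92, -103)) = (-7229 - 17352)/(15979/17478 + (4/3)*(-103)) = -24581/(15979/17478 - 412/3) = -24581/(-2384333/17478) = -24581*(-17478/2384333) = 429626718/2384333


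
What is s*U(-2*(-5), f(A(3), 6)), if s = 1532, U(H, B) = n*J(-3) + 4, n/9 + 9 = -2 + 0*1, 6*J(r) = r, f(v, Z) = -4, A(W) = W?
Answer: 81962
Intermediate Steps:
J(r) = r/6
n = -99 (n = -81 + 9*(-2 + 0*1) = -81 + 9*(-2 + 0) = -81 + 9*(-2) = -81 - 18 = -99)
U(H, B) = 107/2 (U(H, B) = -33*(-3)/2 + 4 = -99*(-1/2) + 4 = 99/2 + 4 = 107/2)
s*U(-2*(-5), f(A(3), 6)) = 1532*(107/2) = 81962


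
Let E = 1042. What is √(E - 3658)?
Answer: 2*I*√654 ≈ 51.147*I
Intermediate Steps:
√(E - 3658) = √(1042 - 3658) = √(-2616) = 2*I*√654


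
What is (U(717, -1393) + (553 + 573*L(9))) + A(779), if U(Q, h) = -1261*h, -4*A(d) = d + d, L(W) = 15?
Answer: 3530663/2 ≈ 1.7653e+6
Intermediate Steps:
A(d) = -d/2 (A(d) = -(d + d)/4 = -d/2)
(U(717, -1393) + (553 + 573*L(9))) + A(779) = (-1261*(-1393) + (553 + 573*15)) - ½*779 = (1756573 + (553 + 8595)) - 779/2 = (1756573 + 9148) - 779/2 = 1765721 - 779/2 = 3530663/2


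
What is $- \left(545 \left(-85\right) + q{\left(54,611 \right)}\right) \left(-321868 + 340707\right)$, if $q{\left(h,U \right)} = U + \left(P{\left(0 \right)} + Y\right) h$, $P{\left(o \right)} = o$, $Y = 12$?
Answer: $848998374$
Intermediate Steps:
$q{\left(h,U \right)} = U + 12 h$ ($q{\left(h,U \right)} = U + \left(0 + 12\right) h = U + 12 h$)
$- \left(545 \left(-85\right) + q{\left(54,611 \right)}\right) \left(-321868 + 340707\right) = - \left(545 \left(-85\right) + \left(611 + 12 \cdot 54\right)\right) \left(-321868 + 340707\right) = - \left(-46325 + \left(611 + 648\right)\right) 18839 = - \left(-46325 + 1259\right) 18839 = - \left(-45066\right) 18839 = \left(-1\right) \left(-848998374\right) = 848998374$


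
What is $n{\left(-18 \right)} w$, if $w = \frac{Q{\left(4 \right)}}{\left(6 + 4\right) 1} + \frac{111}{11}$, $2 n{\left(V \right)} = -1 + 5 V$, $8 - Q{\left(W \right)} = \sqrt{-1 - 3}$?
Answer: $- \frac{54509}{110} + \frac{91 i}{10} \approx -495.54 + 9.1 i$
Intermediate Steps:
$Q{\left(W \right)} = 8 - 2 i$ ($Q{\left(W \right)} = 8 - \sqrt{-1 - 3} = 8 - \sqrt{-4} = 8 - 2 i$)
$n{\left(V \right)} = - \frac{1}{2} + \frac{5 V}{2}$ ($n{\left(V \right)} = \frac{-1 + 5 V}{2} = - \frac{1}{2} + \frac{5 V}{2}$)
$w = \frac{599}{55} - \frac{i}{5}$ ($w = \frac{8 - 2 i}{\left(6 + 4\right) 1} + \frac{111}{11} = \frac{8 - 2 i}{10 \cdot 1} + 111 \cdot \frac{1}{11} = \frac{8 - 2 i}{10} + \frac{111}{11} = \left(8 - 2 i\right) \frac{1}{10} + \frac{111}{11} = \left(\frac{4}{5} - \frac{i}{5}\right) + \frac{111}{11} = \frac{599}{55} - \frac{i}{5} \approx 10.891 - 0.2 i$)
$n{\left(-18 \right)} w = \left(- \frac{1}{2} + \frac{5}{2} \left(-18\right)\right) \left(\frac{599}{55} - \frac{i}{5}\right) = \left(- \frac{1}{2} - 45\right) \left(\frac{599}{55} - \frac{i}{5}\right) = - \frac{91 \left(\frac{599}{55} - \frac{i}{5}\right)}{2} = - \frac{54509}{110} + \frac{91 i}{10}$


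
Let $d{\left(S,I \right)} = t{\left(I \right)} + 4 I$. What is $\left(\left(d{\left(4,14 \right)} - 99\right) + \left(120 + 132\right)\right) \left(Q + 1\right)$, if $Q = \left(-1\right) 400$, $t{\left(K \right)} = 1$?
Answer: $-83790$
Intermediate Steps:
$Q = -400$
$d{\left(S,I \right)} = 1 + 4 I$
$\left(\left(d{\left(4,14 \right)} - 99\right) + \left(120 + 132\right)\right) \left(Q + 1\right) = \left(\left(\left(1 + 4 \cdot 14\right) - 99\right) + \left(120 + 132\right)\right) \left(-400 + 1\right) = \left(\left(\left(1 + 56\right) - 99\right) + 252\right) \left(-399\right) = \left(\left(57 - 99\right) + 252\right) \left(-399\right) = \left(-42 + 252\right) \left(-399\right) = 210 \left(-399\right) = -83790$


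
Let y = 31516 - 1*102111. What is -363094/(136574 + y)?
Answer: -363094/65979 ≈ -5.5032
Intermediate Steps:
y = -70595 (y = 31516 - 102111 = -70595)
-363094/(136574 + y) = -363094/(136574 - 70595) = -363094/65979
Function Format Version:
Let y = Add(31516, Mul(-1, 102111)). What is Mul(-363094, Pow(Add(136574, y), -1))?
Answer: Rational(-363094, 65979) ≈ -5.5032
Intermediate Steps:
y = -70595 (y = Add(31516, -102111) = -70595)
Mul(-363094, Pow(Add(136574, y), -1)) = Mul(-363094, Pow(Add(136574, -70595), -1)) = Mul(-363094, Pow(65979, -1)) = Mul(-363094, Rational(1, 65979)) = Rational(-363094, 65979)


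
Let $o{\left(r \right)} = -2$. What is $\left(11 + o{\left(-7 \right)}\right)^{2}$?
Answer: $81$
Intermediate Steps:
$\left(11 + o{\left(-7 \right)}\right)^{2} = \left(11 - 2\right)^{2} = 9^{2} = 81$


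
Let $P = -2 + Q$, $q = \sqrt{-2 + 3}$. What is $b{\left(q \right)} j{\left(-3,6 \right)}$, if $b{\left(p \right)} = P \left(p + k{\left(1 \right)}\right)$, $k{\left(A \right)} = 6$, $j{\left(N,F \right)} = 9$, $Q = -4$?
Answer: $-378$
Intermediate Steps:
$q = 1$ ($q = \sqrt{1} = 1$)
$P = -6$ ($P = -2 - 4 = -6$)
$b{\left(p \right)} = -36 - 6 p$ ($b{\left(p \right)} = - 6 \left(p + 6\right) = - 6 \left(6 + p\right) = -36 - 6 p$)
$b{\left(q \right)} j{\left(-3,6 \right)} = \left(-36 - 6\right) 9 = \left(-42\right) 9 = -378$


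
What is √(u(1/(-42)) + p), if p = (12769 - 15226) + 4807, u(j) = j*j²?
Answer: √7312485558/1764 ≈ 48.477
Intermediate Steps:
u(j) = j³
p = 2350 (p = -2457 + 4807 = 2350)
√(u(1/(-42)) + p) = √((1/(-42))³ + 2350) = √((-1/42)³ + 2350) = √(-1/74088 + 2350) = √(174106799/74088) = √7312485558/1764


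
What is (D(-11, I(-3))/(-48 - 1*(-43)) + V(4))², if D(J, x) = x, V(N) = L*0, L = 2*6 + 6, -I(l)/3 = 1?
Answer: 9/25 ≈ 0.36000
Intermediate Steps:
I(l) = -3 (I(l) = -3*1 = -3)
L = 18 (L = 12 + 6 = 18)
V(N) = 0 (V(N) = 18*0 = 0)
(D(-11, I(-3))/(-48 - 1*(-43)) + V(4))² = (-3/(-48 - 1*(-43)) + 0)² = (-3/(-48 + 43) + 0)² = (-3/(-5) + 0)² = (-3*(-⅕) + 0)² = (⅗ + 0)² = (⅗)² = 9/25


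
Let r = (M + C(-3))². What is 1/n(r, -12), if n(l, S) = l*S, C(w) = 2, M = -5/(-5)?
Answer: -1/108 ≈ -0.0092593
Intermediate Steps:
M = 1 (M = -5*(-⅕) = 1)
r = 9 (r = (1 + 2)² = 3² = 9)
n(l, S) = S*l
1/n(r, -12) = 1/(-12*9) = 1/(-108) = -1/108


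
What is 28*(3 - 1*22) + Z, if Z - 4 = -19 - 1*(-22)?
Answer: -525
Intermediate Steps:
Z = 7 (Z = 4 + (-19 - 1*(-22)) = 4 + (-19 + 22) = 4 + 3 = 7)
28*(3 - 1*22) + Z = 28*(3 - 1*22) + 7 = 28*(3 - 22) + 7 = 28*(-19) + 7 = -532 + 7 = -525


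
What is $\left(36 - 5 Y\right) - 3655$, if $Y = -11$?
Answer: $-3564$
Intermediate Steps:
$\left(36 - 5 Y\right) - 3655 = \left(36 - -55\right) - 3655 = \left(36 + 55\right) - 3655 = 91 - 3655 = -3564$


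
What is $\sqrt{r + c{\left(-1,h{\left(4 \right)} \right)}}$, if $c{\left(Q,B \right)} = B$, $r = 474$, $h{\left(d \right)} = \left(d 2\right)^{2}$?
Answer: $\sqrt{538} \approx 23.195$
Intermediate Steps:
$h{\left(d \right)} = 4 d^{2}$ ($h{\left(d \right)} = \left(2 d\right)^{2} = 4 d^{2}$)
$\sqrt{r + c{\left(-1,h{\left(4 \right)} \right)}} = \sqrt{474 + 4 \cdot 4^{2}} = \sqrt{474 + 4 \cdot 16} = \sqrt{474 + 64} = \sqrt{538}$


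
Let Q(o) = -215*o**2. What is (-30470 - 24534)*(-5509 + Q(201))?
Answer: 478079586896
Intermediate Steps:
(-30470 - 24534)*(-5509 + Q(201)) = (-30470 - 24534)*(-5509 - 215*201**2) = -55004*(-5509 - 215*40401) = -55004*(-5509 - 8686215) = -55004*(-8691724) = 478079586896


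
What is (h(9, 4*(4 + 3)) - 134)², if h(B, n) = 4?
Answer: 16900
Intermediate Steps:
(h(9, 4*(4 + 3)) - 134)² = (4 - 134)² = (-130)² = 16900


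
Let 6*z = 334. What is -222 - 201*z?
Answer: -11411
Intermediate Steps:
z = 167/3 (z = (1/6)*334 = 167/3 ≈ 55.667)
-222 - 201*z = -222 - 201*167/3 = -222 - 11189 = -11411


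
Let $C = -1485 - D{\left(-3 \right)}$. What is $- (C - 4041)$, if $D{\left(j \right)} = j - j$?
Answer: $5526$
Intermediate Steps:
$D{\left(j \right)} = 0$
$C = -1485$ ($C = -1485 - 0 = -1485 + 0 = -1485$)
$- (C - 4041) = - (-1485 - 4041) = \left(-1\right) \left(-5526\right) = 5526$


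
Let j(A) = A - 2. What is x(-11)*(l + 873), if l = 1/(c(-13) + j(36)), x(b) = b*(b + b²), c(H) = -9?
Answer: -5281892/5 ≈ -1.0564e+6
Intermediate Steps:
j(A) = -2 + A
l = 1/25 (l = 1/(-9 + (-2 + 36)) = 1/(-9 + 34) = 1/25 ≈ 0.040000)
x(-11)*(l + 873) = ((-11)²*(1 - 11))*(1/25 + 873) = (121*(-10))*(21826/25) = -1210*21826/25 = -5281892/5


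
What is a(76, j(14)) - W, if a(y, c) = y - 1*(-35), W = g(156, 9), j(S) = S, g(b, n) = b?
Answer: -45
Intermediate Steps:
W = 156
a(y, c) = 35 + y (a(y, c) = y + 35 = 35 + y)
a(76, j(14)) - W = (35 + 76) - 1*156 = 111 - 156 = -45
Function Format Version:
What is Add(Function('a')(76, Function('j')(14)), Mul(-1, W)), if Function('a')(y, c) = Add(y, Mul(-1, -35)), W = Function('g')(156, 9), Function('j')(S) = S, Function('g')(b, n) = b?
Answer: -45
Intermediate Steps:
W = 156
Function('a')(y, c) = Add(35, y) (Function('a')(y, c) = Add(y, 35) = Add(35, y))
Add(Function('a')(76, Function('j')(14)), Mul(-1, W)) = Add(Add(35, 76), Mul(-1, 156)) = Add(111, -156) = -45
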